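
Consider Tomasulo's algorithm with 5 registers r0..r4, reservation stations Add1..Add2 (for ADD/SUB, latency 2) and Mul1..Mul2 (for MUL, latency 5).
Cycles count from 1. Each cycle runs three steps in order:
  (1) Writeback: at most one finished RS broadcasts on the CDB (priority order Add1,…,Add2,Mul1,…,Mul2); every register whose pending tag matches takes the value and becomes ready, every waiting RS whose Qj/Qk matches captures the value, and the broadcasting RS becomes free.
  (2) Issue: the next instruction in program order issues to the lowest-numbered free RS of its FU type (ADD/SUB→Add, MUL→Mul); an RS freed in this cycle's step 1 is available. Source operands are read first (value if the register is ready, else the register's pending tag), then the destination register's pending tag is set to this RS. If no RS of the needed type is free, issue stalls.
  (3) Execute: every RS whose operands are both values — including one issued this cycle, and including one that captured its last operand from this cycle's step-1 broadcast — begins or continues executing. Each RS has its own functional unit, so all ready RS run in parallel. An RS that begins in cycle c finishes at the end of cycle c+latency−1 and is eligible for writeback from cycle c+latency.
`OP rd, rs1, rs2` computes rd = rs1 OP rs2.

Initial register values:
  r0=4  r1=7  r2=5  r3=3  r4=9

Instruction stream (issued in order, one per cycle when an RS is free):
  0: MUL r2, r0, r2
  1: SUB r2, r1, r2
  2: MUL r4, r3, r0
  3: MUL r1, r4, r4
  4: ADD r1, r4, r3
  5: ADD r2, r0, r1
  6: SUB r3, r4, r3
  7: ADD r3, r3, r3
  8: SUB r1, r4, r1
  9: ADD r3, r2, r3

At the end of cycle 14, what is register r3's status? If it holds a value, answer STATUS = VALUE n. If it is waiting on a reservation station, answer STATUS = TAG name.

c1: issue MUL r2<-Mul1 | r0:4,r1:7,r2:Mul1,r3:3,r4:9
c2: issue SUB r2<-Add1 | r0:4,r1:7,r2:Add1,r3:3,r4:9
c3: issue MUL r4<-Mul2 | r0:4,r1:7,r2:Add1,r3:3,r4:Mul2
c4: stall | r0:4,r1:7,r2:Add1,r3:3,r4:Mul2
c5: stall | r0:4,r1:7,r2:Add1,r3:3,r4:Mul2
c6: CDB Mul1=20; issue MUL r1<-Mul1 | r0:4,r1:Mul1,r2:Add1,r3:3,r4:Mul2
c7: issue ADD r1<-Add2 | r0:4,r1:Add2,r2:Add1,r3:3,r4:Mul2
c8: CDB Add1=-13; issue ADD r2<-Add1 | r0:4,r1:Add2,r2:Add1,r3:3,r4:Mul2
c9: CDB Mul2=12; stall | r0:4,r1:Add2,r2:Add1,r3:3,r4:12
c10: stall | r0:4,r1:Add2,r2:Add1,r3:3,r4:12
c11: CDB Add2=15; issue SUB r3<-Add2 | r0:4,r1:15,r2:Add1,r3:Add2,r4:12
c12: stall | r0:4,r1:15,r2:Add1,r3:Add2,r4:12
c13: CDB Add1=19; issue ADD r3<-Add1 | r0:4,r1:15,r2:19,r3:Add1,r4:12
c14: CDB Add2=9; issue SUB r1<-Add2 | r0:4,r1:Add2,r2:19,r3:Add1,r4:12

STATUS = TAG Add1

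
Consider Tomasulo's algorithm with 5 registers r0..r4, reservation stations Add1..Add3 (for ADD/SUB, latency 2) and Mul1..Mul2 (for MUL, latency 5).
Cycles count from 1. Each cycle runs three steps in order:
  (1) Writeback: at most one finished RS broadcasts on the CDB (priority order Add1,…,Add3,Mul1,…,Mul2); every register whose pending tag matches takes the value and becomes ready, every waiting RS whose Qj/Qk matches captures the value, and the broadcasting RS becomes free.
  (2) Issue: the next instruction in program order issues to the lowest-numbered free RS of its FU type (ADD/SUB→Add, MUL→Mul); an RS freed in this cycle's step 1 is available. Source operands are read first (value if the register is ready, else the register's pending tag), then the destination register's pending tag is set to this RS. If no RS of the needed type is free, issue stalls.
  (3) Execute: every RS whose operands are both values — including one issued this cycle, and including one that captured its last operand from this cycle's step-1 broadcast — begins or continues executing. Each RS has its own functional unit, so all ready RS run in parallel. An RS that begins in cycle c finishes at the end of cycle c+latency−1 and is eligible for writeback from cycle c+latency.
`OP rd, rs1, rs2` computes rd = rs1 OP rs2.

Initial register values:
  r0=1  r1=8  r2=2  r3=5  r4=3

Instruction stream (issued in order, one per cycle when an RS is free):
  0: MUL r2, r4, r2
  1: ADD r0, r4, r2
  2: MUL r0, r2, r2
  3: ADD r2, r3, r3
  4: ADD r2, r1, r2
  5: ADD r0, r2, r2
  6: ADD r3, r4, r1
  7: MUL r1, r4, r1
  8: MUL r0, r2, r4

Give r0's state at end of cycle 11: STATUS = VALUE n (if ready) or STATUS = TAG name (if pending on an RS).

cycle 1: issue MUL r2<-Mul1 // r0:1,r1:8,r2:Mul1,r3:5,r4:3
cycle 2: issue ADD r0<-Add1 // r0:Add1,r1:8,r2:Mul1,r3:5,r4:3
cycle 3: issue MUL r0<-Mul2 // r0:Mul2,r1:8,r2:Mul1,r3:5,r4:3
cycle 4: issue ADD r2<-Add2 // r0:Mul2,r1:8,r2:Add2,r3:5,r4:3
cycle 5: issue ADD r2<-Add3 // r0:Mul2,r1:8,r2:Add3,r3:5,r4:3
cycle 6: CDB Add2=10; issue ADD r0<-Add2 // r0:Add2,r1:8,r2:Add3,r3:5,r4:3
cycle 7: CDB Mul1=6; stall // r0:Add2,r1:8,r2:Add3,r3:5,r4:3
cycle 8: CDB Add3=18; issue ADD r3<-Add3 // r0:Add2,r1:8,r2:18,r3:Add3,r4:3
cycle 9: CDB Add1=9; issue MUL r1<-Mul1 // r0:Add2,r1:Mul1,r2:18,r3:Add3,r4:3
cycle 10: CDB Add2=36; stall // r0:36,r1:Mul1,r2:18,r3:Add3,r4:3
cycle 11: CDB Add3=11; stall // r0:36,r1:Mul1,r2:18,r3:11,r4:3

STATUS = VALUE 36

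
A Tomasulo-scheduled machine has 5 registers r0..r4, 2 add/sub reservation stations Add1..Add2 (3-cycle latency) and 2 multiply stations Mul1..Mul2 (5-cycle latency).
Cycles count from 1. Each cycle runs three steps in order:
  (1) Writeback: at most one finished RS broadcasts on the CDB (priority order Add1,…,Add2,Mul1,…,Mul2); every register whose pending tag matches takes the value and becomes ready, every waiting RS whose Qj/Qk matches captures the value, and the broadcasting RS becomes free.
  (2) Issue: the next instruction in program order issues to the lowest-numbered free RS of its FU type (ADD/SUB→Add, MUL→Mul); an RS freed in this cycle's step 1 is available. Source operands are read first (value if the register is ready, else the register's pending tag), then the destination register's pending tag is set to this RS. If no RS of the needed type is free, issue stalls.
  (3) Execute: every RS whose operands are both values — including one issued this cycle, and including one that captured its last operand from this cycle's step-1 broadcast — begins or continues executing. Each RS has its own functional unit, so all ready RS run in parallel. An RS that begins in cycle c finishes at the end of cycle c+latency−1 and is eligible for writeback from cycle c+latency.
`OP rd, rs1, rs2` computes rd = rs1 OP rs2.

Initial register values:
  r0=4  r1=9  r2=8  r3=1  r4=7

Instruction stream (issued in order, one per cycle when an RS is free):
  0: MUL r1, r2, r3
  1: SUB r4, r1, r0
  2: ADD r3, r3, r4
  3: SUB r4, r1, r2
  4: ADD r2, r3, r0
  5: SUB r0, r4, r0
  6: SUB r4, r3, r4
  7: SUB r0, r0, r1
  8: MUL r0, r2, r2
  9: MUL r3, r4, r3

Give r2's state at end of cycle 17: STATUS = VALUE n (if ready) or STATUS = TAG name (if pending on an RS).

cycle 1: issue MUL r1<-Mul1 // r0:4,r1:Mul1,r2:8,r3:1,r4:7
cycle 2: issue SUB r4<-Add1 // r0:4,r1:Mul1,r2:8,r3:1,r4:Add1
cycle 3: issue ADD r3<-Add2 // r0:4,r1:Mul1,r2:8,r3:Add2,r4:Add1
cycle 4: stall // r0:4,r1:Mul1,r2:8,r3:Add2,r4:Add1
cycle 5: stall // r0:4,r1:Mul1,r2:8,r3:Add2,r4:Add1
cycle 6: CDB Mul1=8; stall // r0:4,r1:8,r2:8,r3:Add2,r4:Add1
cycle 7: stall // r0:4,r1:8,r2:8,r3:Add2,r4:Add1
cycle 8: stall // r0:4,r1:8,r2:8,r3:Add2,r4:Add1
cycle 9: CDB Add1=4; issue SUB r4<-Add1 // r0:4,r1:8,r2:8,r3:Add2,r4:Add1
cycle 10: stall // r0:4,r1:8,r2:8,r3:Add2,r4:Add1
cycle 11: stall // r0:4,r1:8,r2:8,r3:Add2,r4:Add1
cycle 12: CDB Add1=0; issue ADD r2<-Add1 // r0:4,r1:8,r2:Add1,r3:Add2,r4:0
cycle 13: CDB Add2=5; issue SUB r0<-Add2 // r0:Add2,r1:8,r2:Add1,r3:5,r4:0
cycle 14: stall // r0:Add2,r1:8,r2:Add1,r3:5,r4:0
cycle 15: stall // r0:Add2,r1:8,r2:Add1,r3:5,r4:0
cycle 16: CDB Add1=9; issue SUB r4<-Add1 // r0:Add2,r1:8,r2:9,r3:5,r4:Add1
cycle 17: CDB Add2=-4; issue SUB r0<-Add2 // r0:Add2,r1:8,r2:9,r3:5,r4:Add1

STATUS = VALUE 9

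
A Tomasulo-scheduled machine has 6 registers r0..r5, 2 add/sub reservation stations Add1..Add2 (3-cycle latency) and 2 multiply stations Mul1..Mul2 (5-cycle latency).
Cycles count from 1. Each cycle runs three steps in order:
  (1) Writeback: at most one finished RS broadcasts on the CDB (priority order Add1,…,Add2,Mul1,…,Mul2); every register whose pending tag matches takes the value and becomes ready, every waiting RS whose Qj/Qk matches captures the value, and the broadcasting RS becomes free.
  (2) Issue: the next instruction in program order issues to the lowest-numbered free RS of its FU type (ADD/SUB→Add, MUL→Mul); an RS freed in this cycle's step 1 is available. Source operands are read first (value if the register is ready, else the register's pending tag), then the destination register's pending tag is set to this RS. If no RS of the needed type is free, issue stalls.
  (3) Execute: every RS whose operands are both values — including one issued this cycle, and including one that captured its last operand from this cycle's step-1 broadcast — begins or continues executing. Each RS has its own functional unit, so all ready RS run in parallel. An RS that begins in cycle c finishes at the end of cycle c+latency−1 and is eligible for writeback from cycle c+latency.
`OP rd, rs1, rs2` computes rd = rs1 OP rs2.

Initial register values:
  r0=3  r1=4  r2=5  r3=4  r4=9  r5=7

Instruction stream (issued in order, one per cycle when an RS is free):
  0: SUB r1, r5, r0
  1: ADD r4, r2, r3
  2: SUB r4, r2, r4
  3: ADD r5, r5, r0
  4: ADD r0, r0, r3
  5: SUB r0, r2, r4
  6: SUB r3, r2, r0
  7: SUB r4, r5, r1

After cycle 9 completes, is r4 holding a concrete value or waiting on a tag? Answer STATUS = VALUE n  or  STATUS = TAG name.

STATUS = VALUE -4

  c1: issue SUB r1<-Add1  regs: r0:3,r1:Add1,r2:5,r3:4,r4:9,r5:7
  c2: issue ADD r4<-Add2  regs: r0:3,r1:Add1,r2:5,r3:4,r4:Add2,r5:7
  c3: stall  regs: r0:3,r1:Add1,r2:5,r3:4,r4:Add2,r5:7
  c4: CDB Add1=4; issue SUB r4<-Add1  regs: r0:3,r1:4,r2:5,r3:4,r4:Add1,r5:7
  c5: CDB Add2=9; issue ADD r5<-Add2  regs: r0:3,r1:4,r2:5,r3:4,r4:Add1,r5:Add2
  c6: stall  regs: r0:3,r1:4,r2:5,r3:4,r4:Add1,r5:Add2
  c7: stall  regs: r0:3,r1:4,r2:5,r3:4,r4:Add1,r5:Add2
  c8: CDB Add1=-4; issue ADD r0<-Add1  regs: r0:Add1,r1:4,r2:5,r3:4,r4:-4,r5:Add2
  c9: CDB Add2=10; issue SUB r0<-Add2  regs: r0:Add2,r1:4,r2:5,r3:4,r4:-4,r5:10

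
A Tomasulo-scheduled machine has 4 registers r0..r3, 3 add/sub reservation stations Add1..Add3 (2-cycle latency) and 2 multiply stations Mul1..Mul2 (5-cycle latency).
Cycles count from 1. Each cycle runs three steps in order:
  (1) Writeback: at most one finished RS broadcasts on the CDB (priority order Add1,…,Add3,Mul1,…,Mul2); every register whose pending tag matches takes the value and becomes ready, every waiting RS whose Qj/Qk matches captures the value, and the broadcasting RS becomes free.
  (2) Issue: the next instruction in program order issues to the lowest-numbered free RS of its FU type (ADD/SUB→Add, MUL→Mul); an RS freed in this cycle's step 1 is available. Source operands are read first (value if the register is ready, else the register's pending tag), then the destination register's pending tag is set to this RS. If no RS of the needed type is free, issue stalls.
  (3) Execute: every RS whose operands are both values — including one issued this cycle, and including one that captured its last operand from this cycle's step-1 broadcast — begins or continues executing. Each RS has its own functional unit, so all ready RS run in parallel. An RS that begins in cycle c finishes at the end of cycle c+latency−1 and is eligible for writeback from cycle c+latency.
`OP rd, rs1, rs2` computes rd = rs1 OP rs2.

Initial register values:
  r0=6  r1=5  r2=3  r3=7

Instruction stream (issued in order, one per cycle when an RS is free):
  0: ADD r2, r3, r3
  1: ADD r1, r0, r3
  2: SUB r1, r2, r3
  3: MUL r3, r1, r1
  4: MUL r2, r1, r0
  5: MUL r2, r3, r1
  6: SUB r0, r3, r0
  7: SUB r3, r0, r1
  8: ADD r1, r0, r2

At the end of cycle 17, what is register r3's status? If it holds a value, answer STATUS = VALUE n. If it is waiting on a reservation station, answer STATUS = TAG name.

STATUS = VALUE 36

cycle 1: issue ADD r2<-Add1 // r0:6,r1:5,r2:Add1,r3:7
cycle 2: issue ADD r1<-Add2 // r0:6,r1:Add2,r2:Add1,r3:7
cycle 3: CDB Add1=14; issue SUB r1<-Add1 // r0:6,r1:Add1,r2:14,r3:7
cycle 4: CDB Add2=13; issue MUL r3<-Mul1 // r0:6,r1:Add1,r2:14,r3:Mul1
cycle 5: CDB Add1=7; issue MUL r2<-Mul2 // r0:6,r1:7,r2:Mul2,r3:Mul1
cycle 6: stall // r0:6,r1:7,r2:Mul2,r3:Mul1
cycle 7: stall // r0:6,r1:7,r2:Mul2,r3:Mul1
cycle 8: stall // r0:6,r1:7,r2:Mul2,r3:Mul1
cycle 9: stall // r0:6,r1:7,r2:Mul2,r3:Mul1
cycle 10: CDB Mul1=49; issue MUL r2<-Mul1 // r0:6,r1:7,r2:Mul1,r3:49
cycle 11: CDB Mul2=42; issue SUB r0<-Add1 // r0:Add1,r1:7,r2:Mul1,r3:49
cycle 12: issue SUB r3<-Add2 // r0:Add1,r1:7,r2:Mul1,r3:Add2
cycle 13: CDB Add1=43; issue ADD r1<-Add1 // r0:43,r1:Add1,r2:Mul1,r3:Add2
cycle 14: - // r0:43,r1:Add1,r2:Mul1,r3:Add2
cycle 15: CDB Add2=36 // r0:43,r1:Add1,r2:Mul1,r3:36
cycle 16: CDB Mul1=343 // r0:43,r1:Add1,r2:343,r3:36
cycle 17: - // r0:43,r1:Add1,r2:343,r3:36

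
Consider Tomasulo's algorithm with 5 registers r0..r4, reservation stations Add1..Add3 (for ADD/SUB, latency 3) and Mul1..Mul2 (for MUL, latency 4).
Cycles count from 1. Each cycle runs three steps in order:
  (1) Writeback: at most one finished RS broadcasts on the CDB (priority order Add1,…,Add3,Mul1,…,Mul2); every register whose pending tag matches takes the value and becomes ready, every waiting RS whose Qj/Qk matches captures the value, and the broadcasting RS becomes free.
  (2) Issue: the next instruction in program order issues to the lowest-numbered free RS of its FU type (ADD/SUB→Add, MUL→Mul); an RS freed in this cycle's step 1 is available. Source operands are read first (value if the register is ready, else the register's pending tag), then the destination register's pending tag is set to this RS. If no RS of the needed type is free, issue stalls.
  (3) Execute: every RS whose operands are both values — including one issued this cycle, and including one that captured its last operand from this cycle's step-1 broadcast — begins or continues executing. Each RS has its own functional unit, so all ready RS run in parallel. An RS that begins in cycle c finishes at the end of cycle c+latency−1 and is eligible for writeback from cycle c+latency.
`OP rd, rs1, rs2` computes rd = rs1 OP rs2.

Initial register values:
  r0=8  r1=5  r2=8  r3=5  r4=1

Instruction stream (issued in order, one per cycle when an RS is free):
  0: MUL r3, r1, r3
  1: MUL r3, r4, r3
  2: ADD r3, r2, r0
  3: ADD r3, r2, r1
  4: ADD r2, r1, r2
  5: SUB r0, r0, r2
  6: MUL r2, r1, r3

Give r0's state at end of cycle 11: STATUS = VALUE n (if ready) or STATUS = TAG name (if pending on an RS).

c1: issue MUL r3<-Mul1 | r0:8,r1:5,r2:8,r3:Mul1,r4:1
c2: issue MUL r3<-Mul2 | r0:8,r1:5,r2:8,r3:Mul2,r4:1
c3: issue ADD r3<-Add1 | r0:8,r1:5,r2:8,r3:Add1,r4:1
c4: issue ADD r3<-Add2 | r0:8,r1:5,r2:8,r3:Add2,r4:1
c5: CDB Mul1=25; issue ADD r2<-Add3 | r0:8,r1:5,r2:Add3,r3:Add2,r4:1
c6: CDB Add1=16; issue SUB r0<-Add1 | r0:Add1,r1:5,r2:Add3,r3:Add2,r4:1
c7: CDB Add2=13; issue MUL r2<-Mul1 | r0:Add1,r1:5,r2:Mul1,r3:13,r4:1
c8: CDB Add3=13 | r0:Add1,r1:5,r2:Mul1,r3:13,r4:1
c9: CDB Mul2=25 | r0:Add1,r1:5,r2:Mul1,r3:13,r4:1
c10: - | r0:Add1,r1:5,r2:Mul1,r3:13,r4:1
c11: CDB Add1=-5 | r0:-5,r1:5,r2:Mul1,r3:13,r4:1

STATUS = VALUE -5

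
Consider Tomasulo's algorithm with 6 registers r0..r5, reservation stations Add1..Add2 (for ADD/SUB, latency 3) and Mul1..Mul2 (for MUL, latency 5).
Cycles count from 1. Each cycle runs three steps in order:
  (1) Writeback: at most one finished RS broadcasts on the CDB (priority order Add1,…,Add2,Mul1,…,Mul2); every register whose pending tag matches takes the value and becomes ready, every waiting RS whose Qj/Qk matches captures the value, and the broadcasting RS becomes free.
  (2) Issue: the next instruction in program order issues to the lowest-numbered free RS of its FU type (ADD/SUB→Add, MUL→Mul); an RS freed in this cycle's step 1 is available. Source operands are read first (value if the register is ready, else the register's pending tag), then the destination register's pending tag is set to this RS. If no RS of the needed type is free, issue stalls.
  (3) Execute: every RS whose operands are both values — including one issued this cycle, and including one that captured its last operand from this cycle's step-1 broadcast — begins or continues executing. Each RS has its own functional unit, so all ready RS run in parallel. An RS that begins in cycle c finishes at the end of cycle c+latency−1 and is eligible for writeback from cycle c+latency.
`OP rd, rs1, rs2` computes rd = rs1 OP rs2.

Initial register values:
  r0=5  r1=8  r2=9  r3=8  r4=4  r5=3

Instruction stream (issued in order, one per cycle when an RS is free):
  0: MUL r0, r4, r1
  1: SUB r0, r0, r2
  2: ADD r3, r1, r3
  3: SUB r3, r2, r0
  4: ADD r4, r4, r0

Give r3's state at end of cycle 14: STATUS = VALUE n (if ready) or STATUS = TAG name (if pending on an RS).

STATUS = VALUE -14

c1: issue MUL r0<-Mul1 | r0:Mul1,r1:8,r2:9,r3:8,r4:4,r5:3
c2: issue SUB r0<-Add1 | r0:Add1,r1:8,r2:9,r3:8,r4:4,r5:3
c3: issue ADD r3<-Add2 | r0:Add1,r1:8,r2:9,r3:Add2,r4:4,r5:3
c4: stall | r0:Add1,r1:8,r2:9,r3:Add2,r4:4,r5:3
c5: stall | r0:Add1,r1:8,r2:9,r3:Add2,r4:4,r5:3
c6: CDB Add2=16; issue SUB r3<-Add2 | r0:Add1,r1:8,r2:9,r3:Add2,r4:4,r5:3
c7: CDB Mul1=32; stall | r0:Add1,r1:8,r2:9,r3:Add2,r4:4,r5:3
c8: stall | r0:Add1,r1:8,r2:9,r3:Add2,r4:4,r5:3
c9: stall | r0:Add1,r1:8,r2:9,r3:Add2,r4:4,r5:3
c10: CDB Add1=23; issue ADD r4<-Add1 | r0:23,r1:8,r2:9,r3:Add2,r4:Add1,r5:3
c11: - | r0:23,r1:8,r2:9,r3:Add2,r4:Add1,r5:3
c12: - | r0:23,r1:8,r2:9,r3:Add2,r4:Add1,r5:3
c13: CDB Add1=27 | r0:23,r1:8,r2:9,r3:Add2,r4:27,r5:3
c14: CDB Add2=-14 | r0:23,r1:8,r2:9,r3:-14,r4:27,r5:3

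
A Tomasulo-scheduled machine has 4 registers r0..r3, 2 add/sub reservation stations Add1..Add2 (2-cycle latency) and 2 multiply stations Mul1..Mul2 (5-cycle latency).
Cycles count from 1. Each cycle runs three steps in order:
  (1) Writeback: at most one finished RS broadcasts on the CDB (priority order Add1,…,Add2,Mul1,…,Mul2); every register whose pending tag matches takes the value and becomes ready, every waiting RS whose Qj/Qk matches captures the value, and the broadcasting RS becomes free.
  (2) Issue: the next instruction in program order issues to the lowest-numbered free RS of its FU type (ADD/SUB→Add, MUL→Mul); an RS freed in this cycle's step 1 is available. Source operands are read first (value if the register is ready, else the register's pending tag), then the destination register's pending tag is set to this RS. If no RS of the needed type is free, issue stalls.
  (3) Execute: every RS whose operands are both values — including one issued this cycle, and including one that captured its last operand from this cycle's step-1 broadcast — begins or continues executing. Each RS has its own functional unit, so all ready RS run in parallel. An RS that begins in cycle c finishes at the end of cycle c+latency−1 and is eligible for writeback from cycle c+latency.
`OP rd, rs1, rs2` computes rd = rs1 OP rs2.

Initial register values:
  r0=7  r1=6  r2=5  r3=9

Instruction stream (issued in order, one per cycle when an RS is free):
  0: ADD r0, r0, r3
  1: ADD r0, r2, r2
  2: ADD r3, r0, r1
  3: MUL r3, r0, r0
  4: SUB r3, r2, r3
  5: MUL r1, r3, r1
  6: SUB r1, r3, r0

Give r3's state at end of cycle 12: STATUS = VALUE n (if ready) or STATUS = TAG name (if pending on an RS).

c1: issue ADD r0<-Add1 | r0:Add1,r1:6,r2:5,r3:9
c2: issue ADD r0<-Add2 | r0:Add2,r1:6,r2:5,r3:9
c3: CDB Add1=16; issue ADD r3<-Add1 | r0:Add2,r1:6,r2:5,r3:Add1
c4: CDB Add2=10; issue MUL r3<-Mul1 | r0:10,r1:6,r2:5,r3:Mul1
c5: issue SUB r3<-Add2 | r0:10,r1:6,r2:5,r3:Add2
c6: CDB Add1=16; issue MUL r1<-Mul2 | r0:10,r1:Mul2,r2:5,r3:Add2
c7: issue SUB r1<-Add1 | r0:10,r1:Add1,r2:5,r3:Add2
c8: - | r0:10,r1:Add1,r2:5,r3:Add2
c9: CDB Mul1=100 | r0:10,r1:Add1,r2:5,r3:Add2
c10: - | r0:10,r1:Add1,r2:5,r3:Add2
c11: CDB Add2=-95 | r0:10,r1:Add1,r2:5,r3:-95
c12: - | r0:10,r1:Add1,r2:5,r3:-95

STATUS = VALUE -95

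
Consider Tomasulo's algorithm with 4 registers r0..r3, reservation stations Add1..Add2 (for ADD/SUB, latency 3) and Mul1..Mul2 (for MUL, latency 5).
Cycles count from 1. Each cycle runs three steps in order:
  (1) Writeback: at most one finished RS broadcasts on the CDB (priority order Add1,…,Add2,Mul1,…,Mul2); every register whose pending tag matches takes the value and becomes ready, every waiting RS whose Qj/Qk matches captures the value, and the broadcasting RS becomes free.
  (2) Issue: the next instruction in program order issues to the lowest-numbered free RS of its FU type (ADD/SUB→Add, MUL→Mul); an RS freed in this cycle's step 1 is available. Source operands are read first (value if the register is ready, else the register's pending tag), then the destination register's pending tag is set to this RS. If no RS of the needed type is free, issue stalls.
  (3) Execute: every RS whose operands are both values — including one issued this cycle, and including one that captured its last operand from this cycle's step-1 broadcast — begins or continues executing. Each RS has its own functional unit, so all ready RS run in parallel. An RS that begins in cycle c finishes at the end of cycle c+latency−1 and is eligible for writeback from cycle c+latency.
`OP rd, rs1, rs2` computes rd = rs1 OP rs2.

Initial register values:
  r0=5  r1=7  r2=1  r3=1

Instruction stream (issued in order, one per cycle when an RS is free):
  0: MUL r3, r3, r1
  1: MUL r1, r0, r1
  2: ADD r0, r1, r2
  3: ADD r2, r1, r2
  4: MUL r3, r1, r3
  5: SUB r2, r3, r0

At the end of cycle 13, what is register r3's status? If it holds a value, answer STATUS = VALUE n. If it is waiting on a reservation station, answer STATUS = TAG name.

c1: issue MUL r3<-Mul1 | r0:5,r1:7,r2:1,r3:Mul1
c2: issue MUL r1<-Mul2 | r0:5,r1:Mul2,r2:1,r3:Mul1
c3: issue ADD r0<-Add1 | r0:Add1,r1:Mul2,r2:1,r3:Mul1
c4: issue ADD r2<-Add2 | r0:Add1,r1:Mul2,r2:Add2,r3:Mul1
c5: stall | r0:Add1,r1:Mul2,r2:Add2,r3:Mul1
c6: CDB Mul1=7; issue MUL r3<-Mul1 | r0:Add1,r1:Mul2,r2:Add2,r3:Mul1
c7: CDB Mul2=35; stall | r0:Add1,r1:35,r2:Add2,r3:Mul1
c8: stall | r0:Add1,r1:35,r2:Add2,r3:Mul1
c9: stall | r0:Add1,r1:35,r2:Add2,r3:Mul1
c10: CDB Add1=36; issue SUB r2<-Add1 | r0:36,r1:35,r2:Add1,r3:Mul1
c11: CDB Add2=36 | r0:36,r1:35,r2:Add1,r3:Mul1
c12: CDB Mul1=245 | r0:36,r1:35,r2:Add1,r3:245
c13: - | r0:36,r1:35,r2:Add1,r3:245

STATUS = VALUE 245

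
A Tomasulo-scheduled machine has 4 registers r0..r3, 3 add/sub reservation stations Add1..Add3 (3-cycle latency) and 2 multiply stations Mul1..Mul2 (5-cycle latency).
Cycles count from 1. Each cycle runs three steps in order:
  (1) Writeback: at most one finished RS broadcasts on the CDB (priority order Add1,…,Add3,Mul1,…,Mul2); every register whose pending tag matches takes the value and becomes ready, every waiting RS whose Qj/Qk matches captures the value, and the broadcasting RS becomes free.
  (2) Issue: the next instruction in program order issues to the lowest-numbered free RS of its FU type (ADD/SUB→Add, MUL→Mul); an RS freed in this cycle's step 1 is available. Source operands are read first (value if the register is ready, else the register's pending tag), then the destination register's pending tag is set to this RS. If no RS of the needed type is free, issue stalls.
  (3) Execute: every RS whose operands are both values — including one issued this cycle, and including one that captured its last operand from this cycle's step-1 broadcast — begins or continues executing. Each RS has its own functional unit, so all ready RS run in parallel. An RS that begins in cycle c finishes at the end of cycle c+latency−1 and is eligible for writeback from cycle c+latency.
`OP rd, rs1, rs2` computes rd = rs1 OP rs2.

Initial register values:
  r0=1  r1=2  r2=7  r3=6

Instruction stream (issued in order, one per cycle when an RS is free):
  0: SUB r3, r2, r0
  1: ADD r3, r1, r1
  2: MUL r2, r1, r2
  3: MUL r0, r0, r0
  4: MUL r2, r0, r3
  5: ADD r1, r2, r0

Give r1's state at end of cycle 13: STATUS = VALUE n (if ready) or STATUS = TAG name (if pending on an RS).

STATUS = TAG Add1

c1: issue SUB r3<-Add1 | r0:1,r1:2,r2:7,r3:Add1
c2: issue ADD r3<-Add2 | r0:1,r1:2,r2:7,r3:Add2
c3: issue MUL r2<-Mul1 | r0:1,r1:2,r2:Mul1,r3:Add2
c4: CDB Add1=6; issue MUL r0<-Mul2 | r0:Mul2,r1:2,r2:Mul1,r3:Add2
c5: CDB Add2=4; stall | r0:Mul2,r1:2,r2:Mul1,r3:4
c6: stall | r0:Mul2,r1:2,r2:Mul1,r3:4
c7: stall | r0:Mul2,r1:2,r2:Mul1,r3:4
c8: CDB Mul1=14; issue MUL r2<-Mul1 | r0:Mul2,r1:2,r2:Mul1,r3:4
c9: CDB Mul2=1; issue ADD r1<-Add1 | r0:1,r1:Add1,r2:Mul1,r3:4
c10: - | r0:1,r1:Add1,r2:Mul1,r3:4
c11: - | r0:1,r1:Add1,r2:Mul1,r3:4
c12: - | r0:1,r1:Add1,r2:Mul1,r3:4
c13: - | r0:1,r1:Add1,r2:Mul1,r3:4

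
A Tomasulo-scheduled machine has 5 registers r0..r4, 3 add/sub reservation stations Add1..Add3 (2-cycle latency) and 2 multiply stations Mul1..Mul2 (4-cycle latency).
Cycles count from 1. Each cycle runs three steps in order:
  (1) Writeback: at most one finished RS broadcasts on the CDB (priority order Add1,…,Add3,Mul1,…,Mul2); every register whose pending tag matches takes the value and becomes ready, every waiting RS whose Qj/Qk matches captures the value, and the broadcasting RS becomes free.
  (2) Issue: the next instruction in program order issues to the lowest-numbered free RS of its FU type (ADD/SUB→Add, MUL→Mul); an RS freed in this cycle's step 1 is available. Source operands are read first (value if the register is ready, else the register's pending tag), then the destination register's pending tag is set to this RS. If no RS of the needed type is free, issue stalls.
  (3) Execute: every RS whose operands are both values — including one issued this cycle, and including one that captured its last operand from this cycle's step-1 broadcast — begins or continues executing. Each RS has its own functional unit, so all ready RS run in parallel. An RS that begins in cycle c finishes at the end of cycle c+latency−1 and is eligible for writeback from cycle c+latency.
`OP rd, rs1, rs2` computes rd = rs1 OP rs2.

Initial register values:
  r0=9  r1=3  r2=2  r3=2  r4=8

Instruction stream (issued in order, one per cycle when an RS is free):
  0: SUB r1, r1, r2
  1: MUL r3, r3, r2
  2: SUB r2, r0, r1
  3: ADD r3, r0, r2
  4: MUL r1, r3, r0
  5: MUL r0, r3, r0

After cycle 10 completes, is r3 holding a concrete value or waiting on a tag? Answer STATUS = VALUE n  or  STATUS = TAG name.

  c1: issue SUB r1<-Add1  regs: r0:9,r1:Add1,r2:2,r3:2,r4:8
  c2: issue MUL r3<-Mul1  regs: r0:9,r1:Add1,r2:2,r3:Mul1,r4:8
  c3: CDB Add1=1; issue SUB r2<-Add1  regs: r0:9,r1:1,r2:Add1,r3:Mul1,r4:8
  c4: issue ADD r3<-Add2  regs: r0:9,r1:1,r2:Add1,r3:Add2,r4:8
  c5: CDB Add1=8; issue MUL r1<-Mul2  regs: r0:9,r1:Mul2,r2:8,r3:Add2,r4:8
  c6: CDB Mul1=4; issue MUL r0<-Mul1  regs: r0:Mul1,r1:Mul2,r2:8,r3:Add2,r4:8
  c7: CDB Add2=17  regs: r0:Mul1,r1:Mul2,r2:8,r3:17,r4:8
  c8: -  regs: r0:Mul1,r1:Mul2,r2:8,r3:17,r4:8
  c9: -  regs: r0:Mul1,r1:Mul2,r2:8,r3:17,r4:8
  c10: -  regs: r0:Mul1,r1:Mul2,r2:8,r3:17,r4:8

STATUS = VALUE 17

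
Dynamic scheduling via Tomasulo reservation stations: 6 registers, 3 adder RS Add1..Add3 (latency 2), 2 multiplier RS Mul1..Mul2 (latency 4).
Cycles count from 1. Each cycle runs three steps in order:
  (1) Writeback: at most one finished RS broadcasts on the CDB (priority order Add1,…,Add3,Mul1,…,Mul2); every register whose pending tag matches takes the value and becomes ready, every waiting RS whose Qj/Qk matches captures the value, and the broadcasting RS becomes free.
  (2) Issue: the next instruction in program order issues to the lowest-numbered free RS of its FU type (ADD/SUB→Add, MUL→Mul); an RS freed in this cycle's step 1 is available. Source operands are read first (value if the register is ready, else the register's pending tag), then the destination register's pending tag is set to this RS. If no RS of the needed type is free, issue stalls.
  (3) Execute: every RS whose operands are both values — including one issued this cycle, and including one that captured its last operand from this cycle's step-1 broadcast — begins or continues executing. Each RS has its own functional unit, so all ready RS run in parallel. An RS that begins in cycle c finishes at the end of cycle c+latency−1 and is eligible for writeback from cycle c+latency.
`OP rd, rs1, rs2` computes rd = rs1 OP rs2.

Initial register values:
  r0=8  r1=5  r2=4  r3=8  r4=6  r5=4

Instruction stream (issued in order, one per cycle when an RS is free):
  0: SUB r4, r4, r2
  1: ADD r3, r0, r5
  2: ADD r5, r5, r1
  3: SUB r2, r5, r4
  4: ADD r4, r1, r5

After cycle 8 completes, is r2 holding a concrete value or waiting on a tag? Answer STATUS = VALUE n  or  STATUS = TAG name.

STATUS = VALUE 7

  c1: issue SUB r4<-Add1  regs: r0:8,r1:5,r2:4,r3:8,r4:Add1,r5:4
  c2: issue ADD r3<-Add2  regs: r0:8,r1:5,r2:4,r3:Add2,r4:Add1,r5:4
  c3: CDB Add1=2; issue ADD r5<-Add1  regs: r0:8,r1:5,r2:4,r3:Add2,r4:2,r5:Add1
  c4: CDB Add2=12; issue SUB r2<-Add2  regs: r0:8,r1:5,r2:Add2,r3:12,r4:2,r5:Add1
  c5: CDB Add1=9; issue ADD r4<-Add1  regs: r0:8,r1:5,r2:Add2,r3:12,r4:Add1,r5:9
  c6: -  regs: r0:8,r1:5,r2:Add2,r3:12,r4:Add1,r5:9
  c7: CDB Add1=14  regs: r0:8,r1:5,r2:Add2,r3:12,r4:14,r5:9
  c8: CDB Add2=7  regs: r0:8,r1:5,r2:7,r3:12,r4:14,r5:9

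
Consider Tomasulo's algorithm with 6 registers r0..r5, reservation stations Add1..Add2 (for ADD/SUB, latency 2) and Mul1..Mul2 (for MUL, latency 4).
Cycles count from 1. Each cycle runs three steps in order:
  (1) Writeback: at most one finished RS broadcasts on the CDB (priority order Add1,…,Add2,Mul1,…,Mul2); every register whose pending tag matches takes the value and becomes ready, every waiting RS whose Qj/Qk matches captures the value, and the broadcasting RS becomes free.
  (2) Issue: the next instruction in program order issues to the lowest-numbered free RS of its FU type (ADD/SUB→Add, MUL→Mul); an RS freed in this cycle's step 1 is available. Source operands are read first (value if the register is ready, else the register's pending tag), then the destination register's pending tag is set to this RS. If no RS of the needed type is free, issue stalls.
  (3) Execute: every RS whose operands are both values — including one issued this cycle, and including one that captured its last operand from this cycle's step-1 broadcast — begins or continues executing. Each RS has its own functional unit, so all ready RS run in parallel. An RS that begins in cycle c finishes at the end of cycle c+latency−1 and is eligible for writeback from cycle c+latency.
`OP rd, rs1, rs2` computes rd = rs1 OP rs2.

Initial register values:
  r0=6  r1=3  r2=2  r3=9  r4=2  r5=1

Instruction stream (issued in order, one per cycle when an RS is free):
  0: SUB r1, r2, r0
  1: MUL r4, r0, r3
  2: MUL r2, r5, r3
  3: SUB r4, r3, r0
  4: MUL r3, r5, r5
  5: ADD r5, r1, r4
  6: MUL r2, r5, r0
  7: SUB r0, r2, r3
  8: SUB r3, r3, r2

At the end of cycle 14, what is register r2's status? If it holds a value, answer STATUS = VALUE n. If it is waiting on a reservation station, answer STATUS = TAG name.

STATUS = VALUE -6

c1: issue SUB r1<-Add1 | r0:6,r1:Add1,r2:2,r3:9,r4:2,r5:1
c2: issue MUL r4<-Mul1 | r0:6,r1:Add1,r2:2,r3:9,r4:Mul1,r5:1
c3: CDB Add1=-4; issue MUL r2<-Mul2 | r0:6,r1:-4,r2:Mul2,r3:9,r4:Mul1,r5:1
c4: issue SUB r4<-Add1 | r0:6,r1:-4,r2:Mul2,r3:9,r4:Add1,r5:1
c5: stall | r0:6,r1:-4,r2:Mul2,r3:9,r4:Add1,r5:1
c6: CDB Add1=3; stall | r0:6,r1:-4,r2:Mul2,r3:9,r4:3,r5:1
c7: CDB Mul1=54; issue MUL r3<-Mul1 | r0:6,r1:-4,r2:Mul2,r3:Mul1,r4:3,r5:1
c8: CDB Mul2=9; issue ADD r5<-Add1 | r0:6,r1:-4,r2:9,r3:Mul1,r4:3,r5:Add1
c9: issue MUL r2<-Mul2 | r0:6,r1:-4,r2:Mul2,r3:Mul1,r4:3,r5:Add1
c10: CDB Add1=-1; issue SUB r0<-Add1 | r0:Add1,r1:-4,r2:Mul2,r3:Mul1,r4:3,r5:-1
c11: CDB Mul1=1; issue SUB r3<-Add2 | r0:Add1,r1:-4,r2:Mul2,r3:Add2,r4:3,r5:-1
c12: - | r0:Add1,r1:-4,r2:Mul2,r3:Add2,r4:3,r5:-1
c13: - | r0:Add1,r1:-4,r2:Mul2,r3:Add2,r4:3,r5:-1
c14: CDB Mul2=-6 | r0:Add1,r1:-4,r2:-6,r3:Add2,r4:3,r5:-1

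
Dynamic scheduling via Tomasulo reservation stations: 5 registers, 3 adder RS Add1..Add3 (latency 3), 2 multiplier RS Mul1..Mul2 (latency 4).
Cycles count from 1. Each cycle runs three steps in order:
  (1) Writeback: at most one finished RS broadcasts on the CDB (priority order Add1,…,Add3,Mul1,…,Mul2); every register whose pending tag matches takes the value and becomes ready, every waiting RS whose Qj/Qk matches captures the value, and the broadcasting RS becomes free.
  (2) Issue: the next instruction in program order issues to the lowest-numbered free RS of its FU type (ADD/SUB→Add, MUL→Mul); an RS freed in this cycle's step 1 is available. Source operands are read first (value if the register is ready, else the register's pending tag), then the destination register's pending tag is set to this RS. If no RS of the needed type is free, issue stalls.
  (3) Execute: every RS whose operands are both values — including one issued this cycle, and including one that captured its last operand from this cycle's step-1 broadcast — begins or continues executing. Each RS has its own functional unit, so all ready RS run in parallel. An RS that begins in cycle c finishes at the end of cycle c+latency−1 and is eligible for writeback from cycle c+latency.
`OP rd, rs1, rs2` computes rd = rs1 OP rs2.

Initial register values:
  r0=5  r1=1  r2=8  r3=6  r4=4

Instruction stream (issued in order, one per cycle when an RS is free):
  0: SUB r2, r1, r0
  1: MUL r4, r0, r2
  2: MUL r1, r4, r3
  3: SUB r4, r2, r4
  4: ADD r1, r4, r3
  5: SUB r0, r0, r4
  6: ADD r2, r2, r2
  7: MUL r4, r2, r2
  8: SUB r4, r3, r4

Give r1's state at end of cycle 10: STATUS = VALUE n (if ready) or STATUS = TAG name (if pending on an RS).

  c1: issue SUB r2<-Add1  regs: r0:5,r1:1,r2:Add1,r3:6,r4:4
  c2: issue MUL r4<-Mul1  regs: r0:5,r1:1,r2:Add1,r3:6,r4:Mul1
  c3: issue MUL r1<-Mul2  regs: r0:5,r1:Mul2,r2:Add1,r3:6,r4:Mul1
  c4: CDB Add1=-4; issue SUB r4<-Add1  regs: r0:5,r1:Mul2,r2:-4,r3:6,r4:Add1
  c5: issue ADD r1<-Add2  regs: r0:5,r1:Add2,r2:-4,r3:6,r4:Add1
  c6: issue SUB r0<-Add3  regs: r0:Add3,r1:Add2,r2:-4,r3:6,r4:Add1
  c7: stall  regs: r0:Add3,r1:Add2,r2:-4,r3:6,r4:Add1
  c8: CDB Mul1=-20; stall  regs: r0:Add3,r1:Add2,r2:-4,r3:6,r4:Add1
  c9: stall  regs: r0:Add3,r1:Add2,r2:-4,r3:6,r4:Add1
  c10: stall  regs: r0:Add3,r1:Add2,r2:-4,r3:6,r4:Add1

STATUS = TAG Add2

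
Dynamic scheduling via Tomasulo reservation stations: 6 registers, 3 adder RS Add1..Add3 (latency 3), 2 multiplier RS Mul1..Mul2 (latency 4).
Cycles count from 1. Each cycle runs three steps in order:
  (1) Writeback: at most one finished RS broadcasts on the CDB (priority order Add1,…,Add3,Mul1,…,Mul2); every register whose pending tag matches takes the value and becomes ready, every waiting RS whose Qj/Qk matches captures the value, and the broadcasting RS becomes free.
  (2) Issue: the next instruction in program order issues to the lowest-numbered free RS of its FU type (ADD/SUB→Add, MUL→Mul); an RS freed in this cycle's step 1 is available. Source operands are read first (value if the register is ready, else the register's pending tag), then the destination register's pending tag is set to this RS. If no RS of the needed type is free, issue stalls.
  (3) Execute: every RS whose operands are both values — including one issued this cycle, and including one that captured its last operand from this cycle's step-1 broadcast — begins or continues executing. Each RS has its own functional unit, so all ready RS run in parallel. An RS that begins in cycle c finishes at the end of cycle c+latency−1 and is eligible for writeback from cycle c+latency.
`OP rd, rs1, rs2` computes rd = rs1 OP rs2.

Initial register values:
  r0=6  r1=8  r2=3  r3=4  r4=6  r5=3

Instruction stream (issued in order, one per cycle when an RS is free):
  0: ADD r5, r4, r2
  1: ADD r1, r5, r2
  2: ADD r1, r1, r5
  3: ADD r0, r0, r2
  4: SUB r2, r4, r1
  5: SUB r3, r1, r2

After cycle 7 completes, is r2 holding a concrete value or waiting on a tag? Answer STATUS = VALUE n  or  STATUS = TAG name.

STATUS = TAG Add1

cycle 1: issue ADD r5<-Add1 // r0:6,r1:8,r2:3,r3:4,r4:6,r5:Add1
cycle 2: issue ADD r1<-Add2 // r0:6,r1:Add2,r2:3,r3:4,r4:6,r5:Add1
cycle 3: issue ADD r1<-Add3 // r0:6,r1:Add3,r2:3,r3:4,r4:6,r5:Add1
cycle 4: CDB Add1=9; issue ADD r0<-Add1 // r0:Add1,r1:Add3,r2:3,r3:4,r4:6,r5:9
cycle 5: stall // r0:Add1,r1:Add3,r2:3,r3:4,r4:6,r5:9
cycle 6: stall // r0:Add1,r1:Add3,r2:3,r3:4,r4:6,r5:9
cycle 7: CDB Add1=9; issue SUB r2<-Add1 // r0:9,r1:Add3,r2:Add1,r3:4,r4:6,r5:9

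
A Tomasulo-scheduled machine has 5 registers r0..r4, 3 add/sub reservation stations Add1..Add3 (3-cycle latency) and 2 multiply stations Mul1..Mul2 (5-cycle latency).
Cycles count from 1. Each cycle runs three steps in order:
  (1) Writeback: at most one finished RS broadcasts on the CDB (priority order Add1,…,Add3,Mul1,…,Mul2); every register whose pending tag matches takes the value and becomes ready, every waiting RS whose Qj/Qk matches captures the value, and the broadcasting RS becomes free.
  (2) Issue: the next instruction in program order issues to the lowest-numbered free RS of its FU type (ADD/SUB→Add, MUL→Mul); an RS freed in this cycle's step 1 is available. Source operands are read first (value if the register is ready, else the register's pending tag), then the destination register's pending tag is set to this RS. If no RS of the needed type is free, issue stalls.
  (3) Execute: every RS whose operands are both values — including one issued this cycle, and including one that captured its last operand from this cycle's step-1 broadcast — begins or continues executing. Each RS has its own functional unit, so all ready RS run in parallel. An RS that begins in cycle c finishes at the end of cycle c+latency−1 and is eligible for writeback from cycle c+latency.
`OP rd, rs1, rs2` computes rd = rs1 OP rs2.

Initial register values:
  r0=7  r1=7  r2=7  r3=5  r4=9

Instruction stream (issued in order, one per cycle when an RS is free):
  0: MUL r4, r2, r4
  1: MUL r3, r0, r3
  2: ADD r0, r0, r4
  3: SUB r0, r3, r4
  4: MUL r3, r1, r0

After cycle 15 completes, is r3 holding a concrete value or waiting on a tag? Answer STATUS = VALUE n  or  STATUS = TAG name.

cycle 1: issue MUL r4<-Mul1 // r0:7,r1:7,r2:7,r3:5,r4:Mul1
cycle 2: issue MUL r3<-Mul2 // r0:7,r1:7,r2:7,r3:Mul2,r4:Mul1
cycle 3: issue ADD r0<-Add1 // r0:Add1,r1:7,r2:7,r3:Mul2,r4:Mul1
cycle 4: issue SUB r0<-Add2 // r0:Add2,r1:7,r2:7,r3:Mul2,r4:Mul1
cycle 5: stall // r0:Add2,r1:7,r2:7,r3:Mul2,r4:Mul1
cycle 6: CDB Mul1=63; issue MUL r3<-Mul1 // r0:Add2,r1:7,r2:7,r3:Mul1,r4:63
cycle 7: CDB Mul2=35 // r0:Add2,r1:7,r2:7,r3:Mul1,r4:63
cycle 8: - // r0:Add2,r1:7,r2:7,r3:Mul1,r4:63
cycle 9: CDB Add1=70 // r0:Add2,r1:7,r2:7,r3:Mul1,r4:63
cycle 10: CDB Add2=-28 // r0:-28,r1:7,r2:7,r3:Mul1,r4:63
cycle 11: - // r0:-28,r1:7,r2:7,r3:Mul1,r4:63
cycle 12: - // r0:-28,r1:7,r2:7,r3:Mul1,r4:63
cycle 13: - // r0:-28,r1:7,r2:7,r3:Mul1,r4:63
cycle 14: - // r0:-28,r1:7,r2:7,r3:Mul1,r4:63
cycle 15: CDB Mul1=-196 // r0:-28,r1:7,r2:7,r3:-196,r4:63

STATUS = VALUE -196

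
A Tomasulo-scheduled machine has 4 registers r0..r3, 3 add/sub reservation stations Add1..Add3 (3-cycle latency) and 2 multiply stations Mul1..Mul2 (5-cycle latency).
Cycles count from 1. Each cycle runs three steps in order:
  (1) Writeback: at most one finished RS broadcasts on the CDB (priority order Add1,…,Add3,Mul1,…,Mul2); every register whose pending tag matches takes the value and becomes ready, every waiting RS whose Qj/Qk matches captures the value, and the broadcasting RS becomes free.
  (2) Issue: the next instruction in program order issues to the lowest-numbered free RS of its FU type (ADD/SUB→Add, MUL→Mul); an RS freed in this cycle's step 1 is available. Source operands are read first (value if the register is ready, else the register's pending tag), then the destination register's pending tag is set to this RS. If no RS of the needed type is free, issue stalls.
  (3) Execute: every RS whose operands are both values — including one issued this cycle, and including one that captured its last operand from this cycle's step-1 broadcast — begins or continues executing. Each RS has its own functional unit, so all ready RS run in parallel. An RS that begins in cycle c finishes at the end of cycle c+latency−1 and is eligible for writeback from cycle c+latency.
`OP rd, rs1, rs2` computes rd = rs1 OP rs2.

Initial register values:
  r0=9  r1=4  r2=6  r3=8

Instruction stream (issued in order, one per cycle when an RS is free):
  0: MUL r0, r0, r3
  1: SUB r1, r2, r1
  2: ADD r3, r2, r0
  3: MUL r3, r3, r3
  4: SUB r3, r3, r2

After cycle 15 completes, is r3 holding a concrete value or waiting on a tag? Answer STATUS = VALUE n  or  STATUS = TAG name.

  c1: issue MUL r0<-Mul1  regs: r0:Mul1,r1:4,r2:6,r3:8
  c2: issue SUB r1<-Add1  regs: r0:Mul1,r1:Add1,r2:6,r3:8
  c3: issue ADD r3<-Add2  regs: r0:Mul1,r1:Add1,r2:6,r3:Add2
  c4: issue MUL r3<-Mul2  regs: r0:Mul1,r1:Add1,r2:6,r3:Mul2
  c5: CDB Add1=2; issue SUB r3<-Add1  regs: r0:Mul1,r1:2,r2:6,r3:Add1
  c6: CDB Mul1=72  regs: r0:72,r1:2,r2:6,r3:Add1
  c7: -  regs: r0:72,r1:2,r2:6,r3:Add1
  c8: -  regs: r0:72,r1:2,r2:6,r3:Add1
  c9: CDB Add2=78  regs: r0:72,r1:2,r2:6,r3:Add1
  c10: -  regs: r0:72,r1:2,r2:6,r3:Add1
  c11: -  regs: r0:72,r1:2,r2:6,r3:Add1
  c12: -  regs: r0:72,r1:2,r2:6,r3:Add1
  c13: -  regs: r0:72,r1:2,r2:6,r3:Add1
  c14: CDB Mul2=6084  regs: r0:72,r1:2,r2:6,r3:Add1
  c15: -  regs: r0:72,r1:2,r2:6,r3:Add1

STATUS = TAG Add1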